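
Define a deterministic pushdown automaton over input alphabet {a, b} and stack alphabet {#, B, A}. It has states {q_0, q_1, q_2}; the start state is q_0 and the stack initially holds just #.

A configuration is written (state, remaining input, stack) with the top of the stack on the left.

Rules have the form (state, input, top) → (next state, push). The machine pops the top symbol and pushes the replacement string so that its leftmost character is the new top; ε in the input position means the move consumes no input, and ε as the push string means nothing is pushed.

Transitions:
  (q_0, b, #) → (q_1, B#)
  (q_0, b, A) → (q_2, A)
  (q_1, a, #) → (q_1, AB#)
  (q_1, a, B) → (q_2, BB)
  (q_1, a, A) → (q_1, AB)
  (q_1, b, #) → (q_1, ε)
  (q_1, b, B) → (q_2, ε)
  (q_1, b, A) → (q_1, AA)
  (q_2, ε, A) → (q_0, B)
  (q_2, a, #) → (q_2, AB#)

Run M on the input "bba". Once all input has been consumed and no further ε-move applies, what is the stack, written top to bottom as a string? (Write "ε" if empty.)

(q_0, bba, #)
  read b, top #: go to q_1, push B# → (q_1, ba, B#)
  read b, top B: go to q_2, push ε → (q_2, a, #)
  read a, top #: go to q_2, push AB# → (q_2, ε, AB#)
  ε-move, top A: go to q_0, push B → (q_0, ε, BB#)
All input consumed in state q_0 with stack BB#.

BB#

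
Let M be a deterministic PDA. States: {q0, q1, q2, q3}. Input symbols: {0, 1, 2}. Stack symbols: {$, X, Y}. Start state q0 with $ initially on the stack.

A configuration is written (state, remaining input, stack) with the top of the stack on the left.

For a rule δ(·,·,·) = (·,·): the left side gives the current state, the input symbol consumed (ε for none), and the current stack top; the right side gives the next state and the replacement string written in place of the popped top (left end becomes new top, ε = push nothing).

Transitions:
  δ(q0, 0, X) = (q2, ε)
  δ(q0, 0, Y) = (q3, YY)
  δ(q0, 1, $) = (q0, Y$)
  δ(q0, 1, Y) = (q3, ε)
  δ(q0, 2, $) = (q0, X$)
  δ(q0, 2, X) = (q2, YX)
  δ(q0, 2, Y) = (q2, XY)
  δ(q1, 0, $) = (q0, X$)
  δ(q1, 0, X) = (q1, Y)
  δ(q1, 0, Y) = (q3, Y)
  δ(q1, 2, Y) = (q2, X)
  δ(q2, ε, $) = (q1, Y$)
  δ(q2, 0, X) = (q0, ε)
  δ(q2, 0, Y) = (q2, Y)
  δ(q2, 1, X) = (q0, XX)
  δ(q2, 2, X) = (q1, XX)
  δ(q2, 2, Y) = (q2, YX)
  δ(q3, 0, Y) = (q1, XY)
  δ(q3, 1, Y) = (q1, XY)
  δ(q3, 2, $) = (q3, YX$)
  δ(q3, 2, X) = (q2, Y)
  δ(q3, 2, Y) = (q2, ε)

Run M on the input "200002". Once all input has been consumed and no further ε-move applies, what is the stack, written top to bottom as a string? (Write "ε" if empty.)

XY$

(q0, 200002, $)
  read 2, top $: go to q0, push X$ → (q0, 00002, X$)
  read 0, top X: go to q2, push ε → (q2, 0002, $)
  ε-move, top $: go to q1, push Y$ → (q1, 0002, Y$)
  read 0, top Y: go to q3, push Y → (q3, 002, Y$)
  read 0, top Y: go to q1, push XY → (q1, 02, XY$)
  read 0, top X: go to q1, push Y → (q1, 2, YY$)
  read 2, top Y: go to q2, push X → (q2, ε, XY$)
All input consumed in state q2 with stack XY$.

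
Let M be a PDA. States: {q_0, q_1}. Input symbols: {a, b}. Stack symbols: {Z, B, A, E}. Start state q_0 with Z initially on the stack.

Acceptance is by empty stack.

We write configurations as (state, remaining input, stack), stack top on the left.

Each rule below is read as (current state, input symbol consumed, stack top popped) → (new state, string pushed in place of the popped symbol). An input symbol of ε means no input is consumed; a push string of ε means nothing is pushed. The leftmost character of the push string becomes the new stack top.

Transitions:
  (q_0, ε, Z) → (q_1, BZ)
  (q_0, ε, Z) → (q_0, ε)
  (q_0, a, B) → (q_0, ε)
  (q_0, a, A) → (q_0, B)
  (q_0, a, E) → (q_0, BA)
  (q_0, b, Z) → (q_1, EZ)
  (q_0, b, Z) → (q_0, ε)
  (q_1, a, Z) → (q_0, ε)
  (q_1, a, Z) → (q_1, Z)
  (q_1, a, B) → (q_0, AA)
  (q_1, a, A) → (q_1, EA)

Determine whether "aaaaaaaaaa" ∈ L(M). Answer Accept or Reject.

Accept

One accepting computation: (q_0, aaaaaaaaaa, Z) ⊢ (q_1, aaaaaaaaaa, BZ) ⊢ (q_0, aaaaaaaaa, AAZ) ⊢ (q_0, aaaaaaaa, BAZ) ⊢ (q_0, aaaaaaa, AZ) ⊢ (q_0, aaaaaa, BZ) ⊢ (q_0, aaaaa, Z) ⊢ (q_1, aaaaa, BZ) ⊢ (q_0, aaaa, AAZ) ⊢ (q_0, aaa, BAZ) ⊢ (q_0, aa, AZ) ⊢ (q_0, a, BZ) ⊢ (q_0, ε, Z) ⊢ (q_0, ε, ε)
All input consumed and the stack is empty.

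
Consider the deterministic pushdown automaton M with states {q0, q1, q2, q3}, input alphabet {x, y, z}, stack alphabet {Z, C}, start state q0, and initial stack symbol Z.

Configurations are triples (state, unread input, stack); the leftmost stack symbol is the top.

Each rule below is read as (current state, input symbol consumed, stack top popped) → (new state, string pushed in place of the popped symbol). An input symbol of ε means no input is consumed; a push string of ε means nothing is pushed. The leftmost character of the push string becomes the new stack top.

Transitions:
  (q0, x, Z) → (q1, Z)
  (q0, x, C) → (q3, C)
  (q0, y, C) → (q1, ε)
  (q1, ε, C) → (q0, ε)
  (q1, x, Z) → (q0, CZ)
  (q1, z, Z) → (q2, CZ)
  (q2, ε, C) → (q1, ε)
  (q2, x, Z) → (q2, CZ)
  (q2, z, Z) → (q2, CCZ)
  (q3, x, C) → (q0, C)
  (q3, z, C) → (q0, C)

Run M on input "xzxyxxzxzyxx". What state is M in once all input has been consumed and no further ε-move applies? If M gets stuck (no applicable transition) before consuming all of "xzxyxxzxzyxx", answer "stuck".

q3

(q0, xzxyxxzxzyxx, Z)
  read x, top Z: go to q1, push Z → (q1, zxyxxzxzyxx, Z)
  read z, top Z: go to q2, push CZ → (q2, xyxxzxzyxx, CZ)
  ε-move, top C: go to q1, push ε → (q1, xyxxzxzyxx, Z)
  read x, top Z: go to q0, push CZ → (q0, yxxzxzyxx, CZ)
  read y, top C: go to q1, push ε → (q1, xxzxzyxx, Z)
  read x, top Z: go to q0, push CZ → (q0, xzxzyxx, CZ)
  read x, top C: go to q3, push C → (q3, zxzyxx, CZ)
  read z, top C: go to q0, push C → (q0, xzyxx, CZ)
  read x, top C: go to q3, push C → (q3, zyxx, CZ)
  read z, top C: go to q0, push C → (q0, yxx, CZ)
  read y, top C: go to q1, push ε → (q1, xx, Z)
  read x, top Z: go to q0, push CZ → (q0, x, CZ)
  read x, top C: go to q3, push C → (q3, ε, CZ)
All input consumed; M is in state q3.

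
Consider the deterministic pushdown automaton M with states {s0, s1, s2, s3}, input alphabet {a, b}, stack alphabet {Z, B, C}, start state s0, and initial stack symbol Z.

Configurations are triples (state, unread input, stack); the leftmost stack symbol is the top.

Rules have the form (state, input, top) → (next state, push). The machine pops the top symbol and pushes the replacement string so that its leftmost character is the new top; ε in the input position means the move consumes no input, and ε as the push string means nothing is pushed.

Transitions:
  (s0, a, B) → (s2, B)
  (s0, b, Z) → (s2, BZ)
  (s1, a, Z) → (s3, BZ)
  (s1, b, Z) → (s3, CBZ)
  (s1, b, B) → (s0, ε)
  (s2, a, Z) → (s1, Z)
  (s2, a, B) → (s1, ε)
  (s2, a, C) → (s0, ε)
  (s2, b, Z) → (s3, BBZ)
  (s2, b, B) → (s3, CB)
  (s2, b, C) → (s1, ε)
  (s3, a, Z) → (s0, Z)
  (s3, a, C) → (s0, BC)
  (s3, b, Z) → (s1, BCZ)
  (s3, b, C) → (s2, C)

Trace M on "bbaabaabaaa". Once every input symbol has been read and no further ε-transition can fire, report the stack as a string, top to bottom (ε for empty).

CBCBCBZ

(s0, bbaabaabaaa, Z)
  read b, top Z: go to s2, push BZ → (s2, baabaabaaa, BZ)
  read b, top B: go to s3, push CB → (s3, aabaabaaa, CBZ)
  read a, top C: go to s0, push BC → (s0, abaabaaa, BCBZ)
  read a, top B: go to s2, push B → (s2, baabaaa, BCBZ)
  read b, top B: go to s3, push CB → (s3, aabaaa, CBCBZ)
  read a, top C: go to s0, push BC → (s0, abaaa, BCBCBZ)
  read a, top B: go to s2, push B → (s2, baaa, BCBCBZ)
  read b, top B: go to s3, push CB → (s3, aaa, CBCBCBZ)
  read a, top C: go to s0, push BC → (s0, aa, BCBCBCBZ)
  read a, top B: go to s2, push B → (s2, a, BCBCBCBZ)
  read a, top B: go to s1, push ε → (s1, ε, CBCBCBZ)
All input consumed in state s1 with stack CBCBCBZ.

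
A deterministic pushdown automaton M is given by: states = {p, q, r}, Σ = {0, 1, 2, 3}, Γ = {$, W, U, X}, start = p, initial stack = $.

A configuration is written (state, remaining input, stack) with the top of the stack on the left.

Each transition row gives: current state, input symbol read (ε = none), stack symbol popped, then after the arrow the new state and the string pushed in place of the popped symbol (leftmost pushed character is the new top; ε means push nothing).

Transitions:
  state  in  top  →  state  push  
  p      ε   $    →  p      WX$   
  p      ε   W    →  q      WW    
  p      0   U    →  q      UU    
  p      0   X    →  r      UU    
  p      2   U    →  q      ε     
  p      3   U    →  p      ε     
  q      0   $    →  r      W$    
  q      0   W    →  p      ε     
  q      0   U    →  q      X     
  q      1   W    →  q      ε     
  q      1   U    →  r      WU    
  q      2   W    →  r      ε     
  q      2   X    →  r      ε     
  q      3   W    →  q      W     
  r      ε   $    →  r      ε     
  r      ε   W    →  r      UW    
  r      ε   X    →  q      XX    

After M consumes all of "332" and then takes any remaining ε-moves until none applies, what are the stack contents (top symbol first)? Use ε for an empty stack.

UWX$

(p, 332, $)
  ε-move, top $: go to p, push WX$ → (p, 332, WX$)
  ε-move, top W: go to q, push WW → (q, 332, WWX$)
  read 3, top W: go to q, push W → (q, 32, WWX$)
  read 3, top W: go to q, push W → (q, 2, WWX$)
  read 2, top W: go to r, push ε → (r, ε, WX$)
  ε-move, top W: go to r, push UW → (r, ε, UWX$)
All input consumed in state r with stack UWX$.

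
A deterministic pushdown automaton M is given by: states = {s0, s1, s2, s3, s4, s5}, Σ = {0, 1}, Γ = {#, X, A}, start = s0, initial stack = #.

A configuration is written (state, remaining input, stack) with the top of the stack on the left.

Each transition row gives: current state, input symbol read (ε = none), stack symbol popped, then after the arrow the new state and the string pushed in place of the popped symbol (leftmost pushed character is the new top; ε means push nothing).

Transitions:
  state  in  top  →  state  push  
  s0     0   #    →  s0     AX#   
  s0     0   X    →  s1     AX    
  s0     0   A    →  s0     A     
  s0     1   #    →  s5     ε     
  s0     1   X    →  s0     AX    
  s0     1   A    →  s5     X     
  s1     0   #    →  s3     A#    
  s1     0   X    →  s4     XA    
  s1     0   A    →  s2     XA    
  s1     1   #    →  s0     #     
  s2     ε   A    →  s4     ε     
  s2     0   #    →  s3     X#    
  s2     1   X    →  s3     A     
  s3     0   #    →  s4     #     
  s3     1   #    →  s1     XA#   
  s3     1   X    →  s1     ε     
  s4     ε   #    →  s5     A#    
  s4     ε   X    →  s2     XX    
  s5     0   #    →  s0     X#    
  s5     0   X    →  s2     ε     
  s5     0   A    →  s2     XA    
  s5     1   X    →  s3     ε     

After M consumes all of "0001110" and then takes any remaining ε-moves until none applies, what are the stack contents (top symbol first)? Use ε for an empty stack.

(s0, 0001110, #) ⊢ (s0, 001110, AX#) ⊢ (s0, 01110, AX#) ⊢ (s0, 1110, AX#) ⊢ (s5, 110, XX#) ⊢ (s3, 10, X#) ⊢ (s1, 0, #) ⊢ (s3, ε, A#)
All input consumed in state s3 with stack A#.

A#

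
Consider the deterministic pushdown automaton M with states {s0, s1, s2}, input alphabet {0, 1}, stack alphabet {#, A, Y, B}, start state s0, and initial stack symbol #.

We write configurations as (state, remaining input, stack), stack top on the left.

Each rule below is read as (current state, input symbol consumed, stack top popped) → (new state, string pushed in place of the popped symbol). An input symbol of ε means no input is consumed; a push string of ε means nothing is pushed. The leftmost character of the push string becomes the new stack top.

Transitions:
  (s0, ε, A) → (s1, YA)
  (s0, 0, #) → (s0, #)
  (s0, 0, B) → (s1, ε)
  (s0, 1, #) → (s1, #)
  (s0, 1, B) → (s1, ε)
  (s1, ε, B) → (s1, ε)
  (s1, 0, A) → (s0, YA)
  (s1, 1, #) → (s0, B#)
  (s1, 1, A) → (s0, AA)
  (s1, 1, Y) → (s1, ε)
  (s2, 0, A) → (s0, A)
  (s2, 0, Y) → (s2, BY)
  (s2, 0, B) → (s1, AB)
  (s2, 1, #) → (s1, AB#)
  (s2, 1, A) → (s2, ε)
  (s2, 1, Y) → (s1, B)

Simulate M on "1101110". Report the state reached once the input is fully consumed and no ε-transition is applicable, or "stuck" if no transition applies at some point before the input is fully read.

(s0, 1101110, #)
  read 1, top #: go to s1, push # → (s1, 101110, #)
  read 1, top #: go to s0, push B# → (s0, 01110, B#)
  read 0, top B: go to s1, push ε → (s1, 1110, #)
  read 1, top #: go to s0, push B# → (s0, 110, B#)
  read 1, top B: go to s1, push ε → (s1, 10, #)
  read 1, top #: go to s0, push B# → (s0, 0, B#)
  read 0, top B: go to s1, push ε → (s1, ε, #)
All input consumed; M is in state s1.

s1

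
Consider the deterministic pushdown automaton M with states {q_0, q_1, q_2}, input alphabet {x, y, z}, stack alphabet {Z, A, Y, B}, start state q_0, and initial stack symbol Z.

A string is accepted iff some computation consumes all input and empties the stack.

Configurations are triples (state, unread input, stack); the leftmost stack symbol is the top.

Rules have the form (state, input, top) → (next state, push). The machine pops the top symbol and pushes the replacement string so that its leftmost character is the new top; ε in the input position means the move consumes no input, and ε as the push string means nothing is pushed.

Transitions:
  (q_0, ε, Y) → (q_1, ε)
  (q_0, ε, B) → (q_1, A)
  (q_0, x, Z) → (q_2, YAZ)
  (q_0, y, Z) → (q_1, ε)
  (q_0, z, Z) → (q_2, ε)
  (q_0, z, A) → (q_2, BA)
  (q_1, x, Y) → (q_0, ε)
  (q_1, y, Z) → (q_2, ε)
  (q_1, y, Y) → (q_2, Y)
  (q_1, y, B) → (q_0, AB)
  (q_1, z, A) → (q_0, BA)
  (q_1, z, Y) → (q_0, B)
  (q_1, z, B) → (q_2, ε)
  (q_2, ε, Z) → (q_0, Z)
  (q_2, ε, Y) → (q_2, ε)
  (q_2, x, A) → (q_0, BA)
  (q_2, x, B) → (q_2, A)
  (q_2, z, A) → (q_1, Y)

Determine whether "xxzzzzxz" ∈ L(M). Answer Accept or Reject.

Reject

(q_0, xxzzzzxz, Z)
  read x, top Z: go to q_2, push YAZ → (q_2, xzzzzxz, YAZ)
  ε-move, top Y: go to q_2, push ε → (q_2, xzzzzxz, AZ)
  read x, top A: go to q_0, push BA → (q_0, zzzzxz, BAZ)
  ε-move, top B: go to q_1, push A → (q_1, zzzzxz, AAZ)
  read z, top A: go to q_0, push BA → (q_0, zzzxz, BAAZ)
  ε-move, top B: go to q_1, push A → (q_1, zzzxz, AAAZ)
  read z, top A: go to q_0, push BA → (q_0, zzxz, BAAAZ)
  ε-move, top B: go to q_1, push A → (q_1, zzxz, AAAAZ)
  read z, top A: go to q_0, push BA → (q_0, zxz, BAAAAZ)
  ε-move, top B: go to q_1, push A → (q_1, zxz, AAAAAZ)
  read z, top A: go to q_0, push BA → (q_0, xz, BAAAAAZ)
  ε-move, top B: go to q_1, push A → (q_1, xz, AAAAAAZ)
No transition applies at (q_1, xz, AAAAAAZ); input not fully consumed.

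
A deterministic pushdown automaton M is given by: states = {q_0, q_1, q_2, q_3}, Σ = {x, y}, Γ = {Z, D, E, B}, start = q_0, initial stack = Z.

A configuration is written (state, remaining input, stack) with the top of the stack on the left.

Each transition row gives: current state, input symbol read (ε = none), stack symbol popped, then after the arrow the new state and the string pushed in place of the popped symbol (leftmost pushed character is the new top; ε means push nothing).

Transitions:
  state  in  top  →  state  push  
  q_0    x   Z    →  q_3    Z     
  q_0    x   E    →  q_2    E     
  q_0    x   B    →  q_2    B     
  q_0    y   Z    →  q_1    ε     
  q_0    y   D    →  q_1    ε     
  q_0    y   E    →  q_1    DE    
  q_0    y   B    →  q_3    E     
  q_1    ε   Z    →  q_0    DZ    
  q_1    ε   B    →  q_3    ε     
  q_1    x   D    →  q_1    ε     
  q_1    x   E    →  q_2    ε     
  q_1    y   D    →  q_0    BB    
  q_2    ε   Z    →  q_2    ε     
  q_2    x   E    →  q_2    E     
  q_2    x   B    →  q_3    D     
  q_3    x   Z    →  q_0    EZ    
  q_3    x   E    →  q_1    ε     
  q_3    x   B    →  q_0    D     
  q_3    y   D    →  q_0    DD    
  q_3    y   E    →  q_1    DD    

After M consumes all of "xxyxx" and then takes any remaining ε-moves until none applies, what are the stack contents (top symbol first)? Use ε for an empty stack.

ε

(q_0, xxyxx, Z) ⊢ (q_3, xyxx, Z) ⊢ (q_0, yxx, EZ) ⊢ (q_1, xx, DEZ) ⊢ (q_1, x, EZ) ⊢ (q_2, ε, Z) ⊢ (q_2, ε, ε)
All input consumed in state q_2 with stack ε.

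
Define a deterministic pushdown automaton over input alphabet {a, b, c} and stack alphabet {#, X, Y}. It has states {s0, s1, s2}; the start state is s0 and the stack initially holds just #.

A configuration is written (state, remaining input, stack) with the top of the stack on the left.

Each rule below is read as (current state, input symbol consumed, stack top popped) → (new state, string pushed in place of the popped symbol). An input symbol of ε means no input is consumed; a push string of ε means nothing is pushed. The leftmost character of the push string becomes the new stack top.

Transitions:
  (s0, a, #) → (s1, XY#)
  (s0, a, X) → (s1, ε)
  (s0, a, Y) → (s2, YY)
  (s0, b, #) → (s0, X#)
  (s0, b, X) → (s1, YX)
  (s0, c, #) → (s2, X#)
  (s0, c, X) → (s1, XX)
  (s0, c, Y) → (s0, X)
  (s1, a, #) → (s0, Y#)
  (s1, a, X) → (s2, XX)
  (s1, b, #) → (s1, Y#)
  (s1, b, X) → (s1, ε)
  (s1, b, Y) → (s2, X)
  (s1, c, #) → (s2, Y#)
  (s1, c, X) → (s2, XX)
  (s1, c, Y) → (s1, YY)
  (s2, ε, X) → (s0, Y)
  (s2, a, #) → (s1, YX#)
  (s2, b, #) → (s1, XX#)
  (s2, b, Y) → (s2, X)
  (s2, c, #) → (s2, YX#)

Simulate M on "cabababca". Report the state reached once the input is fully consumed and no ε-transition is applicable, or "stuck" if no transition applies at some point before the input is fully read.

s1

(s0, cabababca, #)
  read c, top #: go to s2, push X# → (s2, abababca, X#)
  ε-move, top X: go to s0, push Y → (s0, abababca, Y#)
  read a, top Y: go to s2, push YY → (s2, bababca, YY#)
  read b, top Y: go to s2, push X → (s2, ababca, XY#)
  ε-move, top X: go to s0, push Y → (s0, ababca, YY#)
  read a, top Y: go to s2, push YY → (s2, babca, YYY#)
  read b, top Y: go to s2, push X → (s2, abca, XYY#)
  ε-move, top X: go to s0, push Y → (s0, abca, YYY#)
  read a, top Y: go to s2, push YY → (s2, bca, YYYY#)
  read b, top Y: go to s2, push X → (s2, ca, XYYY#)
  ε-move, top X: go to s0, push Y → (s0, ca, YYYY#)
  read c, top Y: go to s0, push X → (s0, a, XYYY#)
  read a, top X: go to s1, push ε → (s1, ε, YYY#)
All input consumed; M is in state s1.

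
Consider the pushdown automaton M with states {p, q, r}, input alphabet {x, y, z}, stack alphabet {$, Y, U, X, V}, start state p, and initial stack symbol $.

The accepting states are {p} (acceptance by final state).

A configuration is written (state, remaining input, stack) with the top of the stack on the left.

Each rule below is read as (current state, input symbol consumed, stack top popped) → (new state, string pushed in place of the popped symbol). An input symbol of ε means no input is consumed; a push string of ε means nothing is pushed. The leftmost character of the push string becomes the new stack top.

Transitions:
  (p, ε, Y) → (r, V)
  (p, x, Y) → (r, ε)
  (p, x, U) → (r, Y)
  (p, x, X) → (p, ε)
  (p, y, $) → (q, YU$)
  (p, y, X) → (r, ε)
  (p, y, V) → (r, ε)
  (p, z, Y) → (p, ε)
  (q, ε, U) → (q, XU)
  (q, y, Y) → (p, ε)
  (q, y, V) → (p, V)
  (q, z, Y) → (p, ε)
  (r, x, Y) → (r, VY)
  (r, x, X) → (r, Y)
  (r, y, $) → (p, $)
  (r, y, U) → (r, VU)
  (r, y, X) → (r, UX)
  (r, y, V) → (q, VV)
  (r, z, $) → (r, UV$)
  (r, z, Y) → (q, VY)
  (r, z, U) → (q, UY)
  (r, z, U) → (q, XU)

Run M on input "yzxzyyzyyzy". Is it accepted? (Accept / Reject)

One accepting computation: (p, yzxzyyzyyzy, $) ⊢ (q, zxzyyzyyzy, YU$) ⊢ (p, xzyyzyyzy, U$) ⊢ (r, zyyzyyzy, Y$) ⊢ (q, yyzyyzy, VY$) ⊢ (p, yzyyzy, VY$) ⊢ (r, zyyzy, Y$) ⊢ (q, yyzy, VY$) ⊢ (p, yzy, VY$) ⊢ (r, zy, Y$) ⊢ (q, y, VY$) ⊢ (p, ε, VY$)
All input consumed and state p ∈ F.

Accept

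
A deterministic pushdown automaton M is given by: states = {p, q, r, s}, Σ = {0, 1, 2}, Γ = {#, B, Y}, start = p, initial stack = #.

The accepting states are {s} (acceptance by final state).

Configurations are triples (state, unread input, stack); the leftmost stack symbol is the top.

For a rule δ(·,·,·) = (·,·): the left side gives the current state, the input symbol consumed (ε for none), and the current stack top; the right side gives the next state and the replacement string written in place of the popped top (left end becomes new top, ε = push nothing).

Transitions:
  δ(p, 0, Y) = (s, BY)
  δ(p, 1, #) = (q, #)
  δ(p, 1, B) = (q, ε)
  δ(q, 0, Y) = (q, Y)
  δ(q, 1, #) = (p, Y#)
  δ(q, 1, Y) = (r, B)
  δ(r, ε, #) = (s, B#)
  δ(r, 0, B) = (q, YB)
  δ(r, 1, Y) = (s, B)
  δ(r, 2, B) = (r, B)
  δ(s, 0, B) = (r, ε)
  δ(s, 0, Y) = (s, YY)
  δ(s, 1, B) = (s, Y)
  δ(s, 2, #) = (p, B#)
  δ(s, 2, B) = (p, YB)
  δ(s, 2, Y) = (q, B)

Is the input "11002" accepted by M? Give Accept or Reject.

(p, 11002, #) ⊢ (q, 1002, #) ⊢ (p, 002, Y#) ⊢ (s, 02, BY#) ⊢ (r, 2, Y#)
No transition applies at (r, 2, Y#); input not fully consumed.

Reject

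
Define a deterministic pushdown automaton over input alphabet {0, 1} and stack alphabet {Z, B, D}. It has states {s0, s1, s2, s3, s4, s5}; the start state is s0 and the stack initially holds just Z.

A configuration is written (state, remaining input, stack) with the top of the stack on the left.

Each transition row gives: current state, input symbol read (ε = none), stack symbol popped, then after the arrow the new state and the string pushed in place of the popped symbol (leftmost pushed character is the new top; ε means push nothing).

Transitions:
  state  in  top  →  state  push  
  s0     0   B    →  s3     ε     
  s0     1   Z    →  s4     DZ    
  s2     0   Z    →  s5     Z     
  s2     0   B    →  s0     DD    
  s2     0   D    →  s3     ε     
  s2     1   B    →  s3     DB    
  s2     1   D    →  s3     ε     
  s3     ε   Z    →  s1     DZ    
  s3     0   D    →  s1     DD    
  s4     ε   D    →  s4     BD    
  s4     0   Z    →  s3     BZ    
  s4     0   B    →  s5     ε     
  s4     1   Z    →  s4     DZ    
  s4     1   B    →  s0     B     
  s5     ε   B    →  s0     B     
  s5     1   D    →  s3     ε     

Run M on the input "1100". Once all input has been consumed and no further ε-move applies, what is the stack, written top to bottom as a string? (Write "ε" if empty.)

DDZ

(s0, 1100, Z) ⊢ (s4, 100, DZ) ⊢ (s4, 100, BDZ) ⊢ (s0, 00, BDZ) ⊢ (s3, 0, DZ) ⊢ (s1, ε, DDZ)
All input consumed in state s1 with stack DDZ.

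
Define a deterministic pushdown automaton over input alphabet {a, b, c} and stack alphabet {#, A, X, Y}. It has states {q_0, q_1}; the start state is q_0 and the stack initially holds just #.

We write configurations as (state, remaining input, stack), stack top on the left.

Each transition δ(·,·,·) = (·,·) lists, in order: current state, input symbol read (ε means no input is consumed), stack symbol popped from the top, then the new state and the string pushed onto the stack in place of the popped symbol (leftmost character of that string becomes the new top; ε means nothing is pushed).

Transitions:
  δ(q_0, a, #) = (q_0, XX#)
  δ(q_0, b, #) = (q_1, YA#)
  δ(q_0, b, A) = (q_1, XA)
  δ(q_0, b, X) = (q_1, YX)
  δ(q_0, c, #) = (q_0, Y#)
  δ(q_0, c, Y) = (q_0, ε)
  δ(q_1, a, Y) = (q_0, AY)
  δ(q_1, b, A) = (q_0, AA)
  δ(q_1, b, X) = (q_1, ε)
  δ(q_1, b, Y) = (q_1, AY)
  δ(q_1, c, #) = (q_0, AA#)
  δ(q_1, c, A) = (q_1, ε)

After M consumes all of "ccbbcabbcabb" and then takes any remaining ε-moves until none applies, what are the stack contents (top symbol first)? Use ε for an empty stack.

AYA#

(q_0, ccbbcabbcabb, #)
  read c, top #: go to q_0, push Y# → (q_0, cbbcabbcabb, Y#)
  read c, top Y: go to q_0, push ε → (q_0, bbcabbcabb, #)
  read b, top #: go to q_1, push YA# → (q_1, bcabbcabb, YA#)
  read b, top Y: go to q_1, push AY → (q_1, cabbcabb, AYA#)
  read c, top A: go to q_1, push ε → (q_1, abbcabb, YA#)
  read a, top Y: go to q_0, push AY → (q_0, bbcabb, AYA#)
  read b, top A: go to q_1, push XA → (q_1, bcabb, XAYA#)
  read b, top X: go to q_1, push ε → (q_1, cabb, AYA#)
  read c, top A: go to q_1, push ε → (q_1, abb, YA#)
  read a, top Y: go to q_0, push AY → (q_0, bb, AYA#)
  read b, top A: go to q_1, push XA → (q_1, b, XAYA#)
  read b, top X: go to q_1, push ε → (q_1, ε, AYA#)
All input consumed in state q_1 with stack AYA#.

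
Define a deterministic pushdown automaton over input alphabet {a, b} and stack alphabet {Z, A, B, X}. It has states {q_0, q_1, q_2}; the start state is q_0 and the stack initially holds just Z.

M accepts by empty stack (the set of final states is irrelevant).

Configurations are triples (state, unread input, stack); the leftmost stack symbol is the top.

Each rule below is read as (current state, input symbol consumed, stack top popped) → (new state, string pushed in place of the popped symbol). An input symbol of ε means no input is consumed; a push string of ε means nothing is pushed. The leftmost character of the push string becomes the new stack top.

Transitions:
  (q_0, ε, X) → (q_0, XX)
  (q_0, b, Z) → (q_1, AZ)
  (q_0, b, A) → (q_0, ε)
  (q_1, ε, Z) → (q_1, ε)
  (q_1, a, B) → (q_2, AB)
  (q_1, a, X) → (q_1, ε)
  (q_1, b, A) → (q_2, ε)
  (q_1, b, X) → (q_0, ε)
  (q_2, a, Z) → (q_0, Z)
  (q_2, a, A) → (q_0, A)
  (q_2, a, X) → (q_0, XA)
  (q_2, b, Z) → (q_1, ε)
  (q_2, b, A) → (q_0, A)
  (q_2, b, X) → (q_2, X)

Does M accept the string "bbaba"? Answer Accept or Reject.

Reject

(q_0, bbaba, Z)
  read b, top Z: go to q_1, push AZ → (q_1, baba, AZ)
  read b, top A: go to q_2, push ε → (q_2, aba, Z)
  read a, top Z: go to q_0, push Z → (q_0, ba, Z)
  read b, top Z: go to q_1, push AZ → (q_1, a, AZ)
No transition applies at (q_1, a, AZ); input not fully consumed.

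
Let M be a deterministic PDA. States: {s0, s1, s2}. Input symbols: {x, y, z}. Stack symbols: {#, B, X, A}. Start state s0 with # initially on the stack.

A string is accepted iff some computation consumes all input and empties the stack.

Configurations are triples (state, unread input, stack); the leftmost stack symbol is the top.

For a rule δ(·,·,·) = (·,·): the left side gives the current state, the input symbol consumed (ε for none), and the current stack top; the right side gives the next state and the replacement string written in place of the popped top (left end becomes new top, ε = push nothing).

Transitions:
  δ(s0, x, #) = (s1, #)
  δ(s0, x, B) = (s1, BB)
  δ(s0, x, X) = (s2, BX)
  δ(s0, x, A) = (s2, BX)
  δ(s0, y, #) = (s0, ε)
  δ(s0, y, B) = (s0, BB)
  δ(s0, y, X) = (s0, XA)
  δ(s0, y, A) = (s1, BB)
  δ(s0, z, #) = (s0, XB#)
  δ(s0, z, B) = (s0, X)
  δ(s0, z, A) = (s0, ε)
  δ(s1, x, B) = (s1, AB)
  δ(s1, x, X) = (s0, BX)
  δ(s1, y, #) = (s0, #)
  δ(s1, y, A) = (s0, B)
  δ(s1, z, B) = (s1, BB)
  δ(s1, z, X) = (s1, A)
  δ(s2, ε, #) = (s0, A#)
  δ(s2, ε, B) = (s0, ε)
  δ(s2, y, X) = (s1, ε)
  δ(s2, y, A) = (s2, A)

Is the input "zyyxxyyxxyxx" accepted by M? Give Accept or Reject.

Reject

(s0, zyyxxyyxxyxx, #)
  read z, top #: go to s0, push XB# → (s0, yyxxyyxxyxx, XB#)
  read y, top X: go to s0, push XA → (s0, yxxyyxxyxx, XAB#)
  read y, top X: go to s0, push XA → (s0, xxyyxxyxx, XAAB#)
  read x, top X: go to s2, push BX → (s2, xyyxxyxx, BXAAB#)
  ε-move, top B: go to s0, push ε → (s0, xyyxxyxx, XAAB#)
  read x, top X: go to s2, push BX → (s2, yyxxyxx, BXAAB#)
  ε-move, top B: go to s0, push ε → (s0, yyxxyxx, XAAB#)
  read y, top X: go to s0, push XA → (s0, yxxyxx, XAAAB#)
  read y, top X: go to s0, push XA → (s0, xxyxx, XAAAAB#)
  read x, top X: go to s2, push BX → (s2, xyxx, BXAAAAB#)
  ε-move, top B: go to s0, push ε → (s0, xyxx, XAAAAB#)
  read x, top X: go to s2, push BX → (s2, yxx, BXAAAAB#)
  ε-move, top B: go to s0, push ε → (s0, yxx, XAAAAB#)
  read y, top X: go to s0, push XA → (s0, xx, XAAAAAB#)
  read x, top X: go to s2, push BX → (s2, x, BXAAAAAB#)
  ε-move, top B: go to s0, push ε → (s0, x, XAAAAAB#)
  read x, top X: go to s2, push BX → (s2, ε, BXAAAAAB#)
  ε-move, top B: go to s0, push ε → (s0, ε, XAAAAAB#)
All input consumed; stack is XAAAAAB#, not empty, and no further ε-move applies.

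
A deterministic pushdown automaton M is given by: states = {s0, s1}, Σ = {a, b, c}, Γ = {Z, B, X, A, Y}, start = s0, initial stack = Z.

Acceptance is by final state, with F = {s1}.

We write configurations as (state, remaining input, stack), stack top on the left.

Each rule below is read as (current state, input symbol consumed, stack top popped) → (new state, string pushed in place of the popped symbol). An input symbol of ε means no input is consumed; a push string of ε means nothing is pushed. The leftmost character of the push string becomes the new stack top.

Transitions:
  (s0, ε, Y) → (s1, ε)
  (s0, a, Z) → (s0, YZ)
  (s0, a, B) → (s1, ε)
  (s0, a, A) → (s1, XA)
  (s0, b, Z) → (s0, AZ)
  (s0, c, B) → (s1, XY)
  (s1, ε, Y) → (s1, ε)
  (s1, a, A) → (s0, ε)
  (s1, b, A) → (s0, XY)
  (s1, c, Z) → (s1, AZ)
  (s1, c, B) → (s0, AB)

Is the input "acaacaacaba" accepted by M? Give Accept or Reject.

Accept

(s0, acaacaacaba, Z)
  read a, top Z: go to s0, push YZ → (s0, caacaacaba, YZ)
  ε-move, top Y: go to s1, push ε → (s1, caacaacaba, Z)
  read c, top Z: go to s1, push AZ → (s1, aacaacaba, AZ)
  read a, top A: go to s0, push ε → (s0, acaacaba, Z)
  read a, top Z: go to s0, push YZ → (s0, caacaba, YZ)
  ε-move, top Y: go to s1, push ε → (s1, caacaba, Z)
  read c, top Z: go to s1, push AZ → (s1, aacaba, AZ)
  read a, top A: go to s0, push ε → (s0, acaba, Z)
  read a, top Z: go to s0, push YZ → (s0, caba, YZ)
  ε-move, top Y: go to s1, push ε → (s1, caba, Z)
  read c, top Z: go to s1, push AZ → (s1, aba, AZ)
  read a, top A: go to s0, push ε → (s0, ba, Z)
  read b, top Z: go to s0, push AZ → (s0, a, AZ)
  read a, top A: go to s1, push XA → (s1, ε, XAZ)
All input consumed; state s1 ∈ F.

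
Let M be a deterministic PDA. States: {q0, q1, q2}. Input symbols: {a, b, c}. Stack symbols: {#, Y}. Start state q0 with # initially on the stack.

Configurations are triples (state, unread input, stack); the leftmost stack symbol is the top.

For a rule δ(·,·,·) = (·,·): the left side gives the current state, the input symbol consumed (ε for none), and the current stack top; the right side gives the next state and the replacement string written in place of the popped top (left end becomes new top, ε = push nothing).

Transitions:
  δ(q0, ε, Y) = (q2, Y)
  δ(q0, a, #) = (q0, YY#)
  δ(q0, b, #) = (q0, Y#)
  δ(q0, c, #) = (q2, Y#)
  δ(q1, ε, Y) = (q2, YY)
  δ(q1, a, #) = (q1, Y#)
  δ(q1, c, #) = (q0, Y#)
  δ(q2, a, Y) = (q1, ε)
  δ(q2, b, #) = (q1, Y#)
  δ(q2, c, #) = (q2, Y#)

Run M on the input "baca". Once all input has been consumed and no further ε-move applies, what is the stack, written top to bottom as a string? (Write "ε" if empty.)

(q0, baca, #)
  read b, top #: go to q0, push Y# → (q0, aca, Y#)
  ε-move, top Y: go to q2, push Y → (q2, aca, Y#)
  read a, top Y: go to q1, push ε → (q1, ca, #)
  read c, top #: go to q0, push Y# → (q0, a, Y#)
  ε-move, top Y: go to q2, push Y → (q2, a, Y#)
  read a, top Y: go to q1, push ε → (q1, ε, #)
All input consumed in state q1 with stack #.

#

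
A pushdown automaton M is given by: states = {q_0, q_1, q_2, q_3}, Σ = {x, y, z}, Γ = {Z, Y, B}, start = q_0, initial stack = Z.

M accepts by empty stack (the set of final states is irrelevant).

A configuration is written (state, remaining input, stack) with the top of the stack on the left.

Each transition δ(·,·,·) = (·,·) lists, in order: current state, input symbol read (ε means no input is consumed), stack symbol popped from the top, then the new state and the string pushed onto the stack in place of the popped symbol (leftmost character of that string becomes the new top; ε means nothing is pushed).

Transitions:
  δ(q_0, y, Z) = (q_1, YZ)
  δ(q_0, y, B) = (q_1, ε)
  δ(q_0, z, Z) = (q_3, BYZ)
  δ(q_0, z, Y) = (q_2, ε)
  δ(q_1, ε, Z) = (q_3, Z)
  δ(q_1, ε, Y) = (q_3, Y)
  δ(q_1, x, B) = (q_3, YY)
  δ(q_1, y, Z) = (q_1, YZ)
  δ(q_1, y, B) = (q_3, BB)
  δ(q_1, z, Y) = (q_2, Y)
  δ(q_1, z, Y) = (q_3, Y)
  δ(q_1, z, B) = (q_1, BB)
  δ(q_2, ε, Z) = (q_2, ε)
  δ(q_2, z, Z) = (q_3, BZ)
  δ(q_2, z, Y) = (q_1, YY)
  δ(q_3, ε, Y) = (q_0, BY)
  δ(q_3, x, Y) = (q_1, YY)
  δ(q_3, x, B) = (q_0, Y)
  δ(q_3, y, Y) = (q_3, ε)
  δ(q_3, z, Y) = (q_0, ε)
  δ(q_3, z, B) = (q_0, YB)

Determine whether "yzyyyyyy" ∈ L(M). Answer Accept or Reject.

No computation consumes all input and empties the stack.

Reject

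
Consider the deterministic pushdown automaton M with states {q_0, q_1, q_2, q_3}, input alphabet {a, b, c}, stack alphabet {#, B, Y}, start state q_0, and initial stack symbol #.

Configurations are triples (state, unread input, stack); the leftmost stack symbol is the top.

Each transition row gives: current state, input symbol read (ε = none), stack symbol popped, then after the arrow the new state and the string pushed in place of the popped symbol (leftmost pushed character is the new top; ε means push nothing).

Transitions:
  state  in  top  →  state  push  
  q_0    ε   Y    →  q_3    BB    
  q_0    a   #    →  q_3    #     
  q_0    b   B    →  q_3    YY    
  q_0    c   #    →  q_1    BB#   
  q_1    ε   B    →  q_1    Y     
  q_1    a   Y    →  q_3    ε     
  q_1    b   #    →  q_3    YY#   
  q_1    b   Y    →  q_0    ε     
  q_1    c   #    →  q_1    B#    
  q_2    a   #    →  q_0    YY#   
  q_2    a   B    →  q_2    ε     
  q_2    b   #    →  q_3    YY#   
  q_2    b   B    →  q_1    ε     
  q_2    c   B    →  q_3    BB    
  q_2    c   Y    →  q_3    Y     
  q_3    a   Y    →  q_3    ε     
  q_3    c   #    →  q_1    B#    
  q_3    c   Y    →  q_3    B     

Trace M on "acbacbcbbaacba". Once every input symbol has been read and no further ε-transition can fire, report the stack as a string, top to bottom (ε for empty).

#

(q_0, acbacbcbbaacba, #)
  read a, top #: go to q_3, push # → (q_3, cbacbcbbaacba, #)
  read c, top #: go to q_1, push B# → (q_1, bacbcbbaacba, B#)
  ε-move, top B: go to q_1, push Y → (q_1, bacbcbbaacba, Y#)
  read b, top Y: go to q_0, push ε → (q_0, acbcbbaacba, #)
  read a, top #: go to q_3, push # → (q_3, cbcbbaacba, #)
  read c, top #: go to q_1, push B# → (q_1, bcbbaacba, B#)
  ε-move, top B: go to q_1, push Y → (q_1, bcbbaacba, Y#)
  read b, top Y: go to q_0, push ε → (q_0, cbbaacba, #)
  read c, top #: go to q_1, push BB# → (q_1, bbaacba, BB#)
  ε-move, top B: go to q_1, push Y → (q_1, bbaacba, YB#)
  read b, top Y: go to q_0, push ε → (q_0, baacba, B#)
  read b, top B: go to q_3, push YY → (q_3, aacba, YY#)
  read a, top Y: go to q_3, push ε → (q_3, acba, Y#)
  read a, top Y: go to q_3, push ε → (q_3, cba, #)
  read c, top #: go to q_1, push B# → (q_1, ba, B#)
  ε-move, top B: go to q_1, push Y → (q_1, ba, Y#)
  read b, top Y: go to q_0, push ε → (q_0, a, #)
  read a, top #: go to q_3, push # → (q_3, ε, #)
All input consumed in state q_3 with stack #.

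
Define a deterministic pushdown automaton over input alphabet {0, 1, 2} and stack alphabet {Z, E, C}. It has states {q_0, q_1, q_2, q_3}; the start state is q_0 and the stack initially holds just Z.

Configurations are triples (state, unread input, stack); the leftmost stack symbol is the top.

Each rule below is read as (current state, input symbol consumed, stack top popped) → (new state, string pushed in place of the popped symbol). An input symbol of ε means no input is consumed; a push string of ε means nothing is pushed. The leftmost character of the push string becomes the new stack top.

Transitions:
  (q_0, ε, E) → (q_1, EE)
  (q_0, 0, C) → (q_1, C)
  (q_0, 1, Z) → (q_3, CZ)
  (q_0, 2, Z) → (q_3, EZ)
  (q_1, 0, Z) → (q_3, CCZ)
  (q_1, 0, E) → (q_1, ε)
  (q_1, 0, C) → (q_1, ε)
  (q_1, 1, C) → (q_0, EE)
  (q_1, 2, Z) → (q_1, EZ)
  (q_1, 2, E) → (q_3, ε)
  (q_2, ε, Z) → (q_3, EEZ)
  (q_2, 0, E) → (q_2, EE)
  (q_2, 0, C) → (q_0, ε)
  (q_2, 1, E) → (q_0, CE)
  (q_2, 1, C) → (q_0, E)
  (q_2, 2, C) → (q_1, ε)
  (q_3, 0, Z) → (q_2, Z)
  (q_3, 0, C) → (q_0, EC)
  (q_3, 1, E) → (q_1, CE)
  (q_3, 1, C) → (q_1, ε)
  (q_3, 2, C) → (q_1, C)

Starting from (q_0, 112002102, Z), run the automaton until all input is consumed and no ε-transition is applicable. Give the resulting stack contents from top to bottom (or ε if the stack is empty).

ECZ

(q_0, 112002102, Z) ⊢ (q_3, 12002102, CZ) ⊢ (q_1, 2002102, Z) ⊢ (q_1, 002102, EZ) ⊢ (q_1, 02102, Z) ⊢ (q_3, 2102, CCZ) ⊢ (q_1, 102, CCZ) ⊢ (q_0, 02, EECZ) ⊢ (q_1, 02, EEECZ) ⊢ (q_1, 2, EECZ) ⊢ (q_3, ε, ECZ)
All input consumed in state q_3 with stack ECZ.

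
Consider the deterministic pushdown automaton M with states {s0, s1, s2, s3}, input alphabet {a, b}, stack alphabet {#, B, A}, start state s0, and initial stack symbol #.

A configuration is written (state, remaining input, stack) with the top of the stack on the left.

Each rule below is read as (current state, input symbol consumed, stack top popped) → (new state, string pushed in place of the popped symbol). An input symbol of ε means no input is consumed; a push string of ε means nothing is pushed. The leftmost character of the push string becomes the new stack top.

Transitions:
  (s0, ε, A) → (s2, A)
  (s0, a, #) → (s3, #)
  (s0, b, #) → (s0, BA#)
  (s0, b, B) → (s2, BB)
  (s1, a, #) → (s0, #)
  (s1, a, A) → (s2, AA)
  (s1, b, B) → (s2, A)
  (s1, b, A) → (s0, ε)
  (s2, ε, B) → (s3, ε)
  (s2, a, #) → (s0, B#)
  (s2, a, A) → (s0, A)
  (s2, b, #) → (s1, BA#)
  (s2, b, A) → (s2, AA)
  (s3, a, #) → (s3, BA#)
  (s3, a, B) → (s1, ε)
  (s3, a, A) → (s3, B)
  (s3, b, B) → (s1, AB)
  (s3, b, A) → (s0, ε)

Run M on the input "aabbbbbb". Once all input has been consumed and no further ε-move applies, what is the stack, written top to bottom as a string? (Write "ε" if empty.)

(s0, aabbbbbb, #)
  read a, top #: go to s3, push # → (s3, abbbbbb, #)
  read a, top #: go to s3, push BA# → (s3, bbbbbb, BA#)
  read b, top B: go to s1, push AB → (s1, bbbbb, ABA#)
  read b, top A: go to s0, push ε → (s0, bbbb, BA#)
  read b, top B: go to s2, push BB → (s2, bbb, BBA#)
  ε-move, top B: go to s3, push ε → (s3, bbb, BA#)
  read b, top B: go to s1, push AB → (s1, bb, ABA#)
  read b, top A: go to s0, push ε → (s0, b, BA#)
  read b, top B: go to s2, push BB → (s2, ε, BBA#)
  ε-move, top B: go to s3, push ε → (s3, ε, BA#)
All input consumed in state s3 with stack BA#.

BA#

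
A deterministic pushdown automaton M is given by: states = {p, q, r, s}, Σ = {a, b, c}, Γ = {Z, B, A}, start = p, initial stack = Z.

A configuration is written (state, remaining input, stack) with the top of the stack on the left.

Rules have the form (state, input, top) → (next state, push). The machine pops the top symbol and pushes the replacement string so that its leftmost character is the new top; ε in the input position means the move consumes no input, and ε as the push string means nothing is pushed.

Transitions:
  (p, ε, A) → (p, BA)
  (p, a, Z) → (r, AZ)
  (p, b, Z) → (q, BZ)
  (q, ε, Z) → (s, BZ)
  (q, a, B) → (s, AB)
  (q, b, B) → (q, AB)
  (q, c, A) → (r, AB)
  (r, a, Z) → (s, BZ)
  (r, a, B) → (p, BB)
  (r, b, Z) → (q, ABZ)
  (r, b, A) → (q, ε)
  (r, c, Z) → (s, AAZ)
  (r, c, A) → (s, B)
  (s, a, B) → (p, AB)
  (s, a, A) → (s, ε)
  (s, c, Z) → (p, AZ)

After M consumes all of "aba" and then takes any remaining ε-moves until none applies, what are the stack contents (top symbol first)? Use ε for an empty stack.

BABZ

(p, aba, Z)
  read a, top Z: go to r, push AZ → (r, ba, AZ)
  read b, top A: go to q, push ε → (q, a, Z)
  ε-move, top Z: go to s, push BZ → (s, a, BZ)
  read a, top B: go to p, push AB → (p, ε, ABZ)
  ε-move, top A: go to p, push BA → (p, ε, BABZ)
All input consumed in state p with stack BABZ.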